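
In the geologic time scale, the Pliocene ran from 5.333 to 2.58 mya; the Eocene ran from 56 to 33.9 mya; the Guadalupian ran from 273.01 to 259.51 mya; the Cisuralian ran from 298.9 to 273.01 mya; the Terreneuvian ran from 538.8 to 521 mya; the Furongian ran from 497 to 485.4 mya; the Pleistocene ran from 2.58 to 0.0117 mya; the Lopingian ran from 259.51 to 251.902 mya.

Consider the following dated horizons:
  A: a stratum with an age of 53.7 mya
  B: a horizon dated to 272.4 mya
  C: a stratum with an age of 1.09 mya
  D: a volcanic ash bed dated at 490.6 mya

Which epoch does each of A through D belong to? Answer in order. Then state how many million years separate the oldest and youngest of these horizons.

A: 53.7 Ma lies in 56–33.9 Ma, so Eocene.
B: 272.4 Ma lies in 273.01–259.51 Ma, so Guadalupian.
C: 1.09 Ma lies in 2.58–0.0117 Ma, so Pleistocene.
D: 490.6 Ma lies in 497–485.4 Ma, so Furongian.
Oldest = 490.6 Ma, youngest = 1.09 Ma → span 489.51 Myr.

A — Eocene; B — Guadalupian; C — Pleistocene; D — Furongian; span 489.51 million years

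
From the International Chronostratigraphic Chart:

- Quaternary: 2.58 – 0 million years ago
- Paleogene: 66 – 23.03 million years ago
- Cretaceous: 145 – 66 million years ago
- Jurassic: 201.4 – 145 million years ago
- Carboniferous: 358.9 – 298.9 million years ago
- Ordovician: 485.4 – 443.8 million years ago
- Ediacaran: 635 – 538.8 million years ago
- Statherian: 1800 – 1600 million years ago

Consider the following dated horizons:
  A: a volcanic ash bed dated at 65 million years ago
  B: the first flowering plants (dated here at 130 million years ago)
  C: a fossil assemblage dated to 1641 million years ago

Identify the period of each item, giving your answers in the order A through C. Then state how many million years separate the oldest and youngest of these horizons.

A: 65 Ma lies in 66–23.03 Ma, so Paleogene.
B: 130 Ma lies in 145–66 Ma, so Cretaceous.
C: 1641 Ma lies in 1800–1600 Ma, so Statherian.
Oldest = 1641 Ma, youngest = 65 Ma → span 1576 Myr.

A — Paleogene; B — Cretaceous; C — Statherian; span 1576 million years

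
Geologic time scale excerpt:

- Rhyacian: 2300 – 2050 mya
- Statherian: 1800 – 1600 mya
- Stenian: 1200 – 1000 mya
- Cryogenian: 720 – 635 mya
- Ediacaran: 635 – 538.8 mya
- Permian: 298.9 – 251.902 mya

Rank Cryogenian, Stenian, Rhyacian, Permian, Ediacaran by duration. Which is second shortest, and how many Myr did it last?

Durations: Cryogenian 85; Stenian 200; Rhyacian 250; Permian 46.998; Ediacaran 96.2 Myr.
Sorted shortest-first: Permian (46.998), Cryogenian (85), Ediacaran (96.2), Stenian (200), Rhyacian (250).
The second shortest is Cryogenian at 85 Myr.

Cryogenian, 85 million years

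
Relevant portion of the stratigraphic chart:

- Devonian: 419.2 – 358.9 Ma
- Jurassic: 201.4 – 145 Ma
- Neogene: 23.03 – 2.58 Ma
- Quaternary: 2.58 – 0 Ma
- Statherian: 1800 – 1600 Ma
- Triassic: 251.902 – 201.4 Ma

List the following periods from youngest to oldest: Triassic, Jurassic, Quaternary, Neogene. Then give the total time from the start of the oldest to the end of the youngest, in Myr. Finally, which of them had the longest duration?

Quaternary → Neogene → Jurassic → Triassic; total span 251.902 Myr; longest is Jurassic

Start ages (Ma): Triassic 251.902, Jurassic 201.4, Neogene 23.03, Quaternary 2.58.
Ordered youngest to oldest: Quaternary, Neogene, Jurassic, Triassic.
Span = 251.902 − 0 = 251.902 Myr.
Durations: Quaternary 2.58, Triassic 50.502, Jurassic 56.4, Neogene 20.45 → longest is Jurassic (56.4 Myr).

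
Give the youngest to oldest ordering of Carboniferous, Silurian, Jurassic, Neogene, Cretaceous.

Group by era (each group listed oldest first) — Paleozoic: Silurian, Carboniferous; Mesozoic: Jurassic, Cretaceous; Cenozoic: Neogene. The eras run Paleozoic → Mesozoic → Cenozoic. Concatenating the groups in that era order and then reversing gives youngest to oldest.

Neogene → Cretaceous → Jurassic → Carboniferous → Silurian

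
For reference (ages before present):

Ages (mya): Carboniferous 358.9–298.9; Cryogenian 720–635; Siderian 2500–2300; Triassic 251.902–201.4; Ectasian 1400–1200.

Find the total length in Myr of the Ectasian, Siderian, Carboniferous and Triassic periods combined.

510.502 million years

Duration is start − end for each: (1400 − 1200) + (2500 − 2300) + (358.9 − 298.9) + (251.902 − 201.4).
That is 200 + 200 + 60 + 50.502, which totals 510.502 million years.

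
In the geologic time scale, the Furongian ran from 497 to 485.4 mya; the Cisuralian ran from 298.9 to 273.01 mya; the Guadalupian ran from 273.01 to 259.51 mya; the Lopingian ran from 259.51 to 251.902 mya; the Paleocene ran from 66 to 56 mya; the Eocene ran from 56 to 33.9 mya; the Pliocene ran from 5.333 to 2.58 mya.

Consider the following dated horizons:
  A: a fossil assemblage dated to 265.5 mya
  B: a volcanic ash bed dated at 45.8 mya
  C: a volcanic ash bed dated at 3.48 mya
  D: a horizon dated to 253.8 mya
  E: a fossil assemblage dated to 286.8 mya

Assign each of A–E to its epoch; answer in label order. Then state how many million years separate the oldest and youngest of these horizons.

A — Guadalupian; B — Eocene; C — Pliocene; D — Lopingian; E — Cisuralian; span 283.32 million years

A: 265.5 Ma lies in 273.01–259.51 Ma, so Guadalupian.
B: 45.8 Ma lies in 56–33.9 Ma, so Eocene.
C: 3.48 Ma lies in 5.333–2.58 Ma, so Pliocene.
D: 253.8 Ma lies in 259.51–251.902 Ma, so Lopingian.
E: 286.8 Ma lies in 298.9–273.01 Ma, so Cisuralian.
Oldest = 286.8 Ma, youngest = 3.48 Ma → span 283.32 Myr.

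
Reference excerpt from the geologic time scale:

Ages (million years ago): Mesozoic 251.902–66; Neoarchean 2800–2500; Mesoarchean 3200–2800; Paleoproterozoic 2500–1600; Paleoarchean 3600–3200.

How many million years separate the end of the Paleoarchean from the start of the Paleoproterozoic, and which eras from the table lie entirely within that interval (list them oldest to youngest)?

700 million years; Mesoarchean, Neoarchean

The Paleoarchean closes at 3200 Ma and the Paleoproterozoic opens at 2500 Ma, so the interval is 3200 − 2500 = 700 Myr.
An era fits inside if it starts at or after 3200 Ma and ends at or before 2500 Ma; oldest first that gives Mesoarchean, Neoarchean.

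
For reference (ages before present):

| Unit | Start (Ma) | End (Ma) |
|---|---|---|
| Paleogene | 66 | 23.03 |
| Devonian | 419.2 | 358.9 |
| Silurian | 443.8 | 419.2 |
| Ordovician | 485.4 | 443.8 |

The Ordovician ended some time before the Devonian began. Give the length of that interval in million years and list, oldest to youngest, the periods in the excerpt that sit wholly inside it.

24.6 million years; Silurian

The Ordovician closes at 443.8 Ma and the Devonian opens at 419.2 Ma, so the interval is 443.8 − 419.2 = 24.6 Myr.
A period fits inside if it starts at or after 443.8 Ma and ends at or before 419.2 Ma; oldest first that gives Silurian.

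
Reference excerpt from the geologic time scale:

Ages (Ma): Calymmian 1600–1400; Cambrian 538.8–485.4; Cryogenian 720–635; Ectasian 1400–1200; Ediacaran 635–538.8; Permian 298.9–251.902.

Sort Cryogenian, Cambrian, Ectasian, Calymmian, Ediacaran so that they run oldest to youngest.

Calymmian, then Ectasian, then Cryogenian, then Ediacaran, then Cambrian

The oldest of these is Calymmian (starts 1600 Ma) and the youngest is Cambrian (ends 485.4 Ma).
In between, by decreasing start age: Ectasian (1400), Cryogenian (720), Ediacaran (635).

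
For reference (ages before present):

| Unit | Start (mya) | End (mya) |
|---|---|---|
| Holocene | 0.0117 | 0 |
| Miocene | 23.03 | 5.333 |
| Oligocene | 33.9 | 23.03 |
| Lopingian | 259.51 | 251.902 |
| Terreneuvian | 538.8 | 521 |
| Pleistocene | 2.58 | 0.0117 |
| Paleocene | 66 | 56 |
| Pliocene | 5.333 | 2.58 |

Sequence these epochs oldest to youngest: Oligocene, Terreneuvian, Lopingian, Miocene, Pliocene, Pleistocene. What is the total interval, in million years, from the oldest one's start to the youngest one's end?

From the excerpt: Oligocene 33.9–23.03; Terreneuvian 538.8–521; Lopingian 259.51–251.902; Miocene 23.03–5.333; Pliocene 5.333–2.58; Pleistocene 2.58–0.0117 (Ma).
Larger Ma is earlier, so the oldest is Terreneuvian and the youngest is Pleistocene; oldest to youngest: Terreneuvian, Lopingian, Oligocene, Miocene, Pliocene, Pleistocene.
Oldest start 538.8 minus youngest end 0.0117 gives 538.7883 Myr overall.

Terreneuvian, Lopingian, Oligocene, Miocene, Pliocene, Pleistocene; total span 538.7883 Myr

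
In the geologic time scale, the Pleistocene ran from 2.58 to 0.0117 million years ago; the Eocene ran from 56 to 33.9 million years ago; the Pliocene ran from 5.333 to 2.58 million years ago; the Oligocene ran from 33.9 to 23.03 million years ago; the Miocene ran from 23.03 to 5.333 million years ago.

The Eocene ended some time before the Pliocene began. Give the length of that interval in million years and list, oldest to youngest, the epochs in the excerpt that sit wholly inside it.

28.567 million years; Oligocene, Miocene

The Eocene closes at 33.9 Ma and the Pliocene opens at 5.333 Ma, so the interval is 33.9 − 5.333 = 28.567 Myr.
An epoch fits inside if it starts at or after 33.9 Ma and ends at or before 5.333 Ma; oldest first that gives Oligocene, Miocene.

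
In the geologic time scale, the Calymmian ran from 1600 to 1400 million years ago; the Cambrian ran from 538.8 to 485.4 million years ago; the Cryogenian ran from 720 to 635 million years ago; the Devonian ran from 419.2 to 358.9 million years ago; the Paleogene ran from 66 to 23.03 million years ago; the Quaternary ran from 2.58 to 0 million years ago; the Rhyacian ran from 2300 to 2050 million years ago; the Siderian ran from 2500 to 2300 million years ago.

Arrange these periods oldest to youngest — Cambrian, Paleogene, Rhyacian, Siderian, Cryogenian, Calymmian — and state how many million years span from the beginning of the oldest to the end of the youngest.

Start ages (Ma): Siderian 2500, Rhyacian 2300, Calymmian 1600, Cryogenian 720, Cambrian 538.8, Paleogene 66.
Ordered oldest to youngest: Siderian, Rhyacian, Calymmian, Cryogenian, Cambrian, Paleogene.
Span = 2500 − 23.03 = 2476.97 Myr.

Siderian → Rhyacian → Calymmian → Cryogenian → Cambrian → Paleogene; total span 2476.97 Myr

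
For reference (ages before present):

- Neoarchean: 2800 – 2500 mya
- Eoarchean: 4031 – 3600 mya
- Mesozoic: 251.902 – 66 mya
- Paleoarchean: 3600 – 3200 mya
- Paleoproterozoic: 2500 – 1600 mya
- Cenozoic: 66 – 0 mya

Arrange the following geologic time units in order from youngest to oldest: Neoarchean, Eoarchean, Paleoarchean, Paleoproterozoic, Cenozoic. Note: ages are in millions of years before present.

Cenozoic, Paleoproterozoic, Neoarchean, Paleoarchean, Eoarchean

The oldest of these is Eoarchean (starts 4031 Ma) and the youngest is Cenozoic (ends 0 Ma).
In between, by decreasing start age: Paleoarchean (3600), Neoarchean (2800), Paleoproterozoic (2500).
Listing youngest first means reversing that sequence.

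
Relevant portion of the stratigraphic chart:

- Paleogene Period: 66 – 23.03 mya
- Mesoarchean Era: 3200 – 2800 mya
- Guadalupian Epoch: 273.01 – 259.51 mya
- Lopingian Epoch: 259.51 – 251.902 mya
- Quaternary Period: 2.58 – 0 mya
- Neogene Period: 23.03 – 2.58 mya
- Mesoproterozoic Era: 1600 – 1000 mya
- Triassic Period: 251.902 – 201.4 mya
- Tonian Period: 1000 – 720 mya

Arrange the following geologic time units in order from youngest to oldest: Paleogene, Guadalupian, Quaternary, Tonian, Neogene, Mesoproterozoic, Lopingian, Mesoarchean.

Quaternary, Neogene, Paleogene, Lopingian, Guadalupian, Tonian, Mesoproterozoic, Mesoarchean

The oldest of these is Mesoarchean (starts 3200 Ma) and the youngest is Quaternary (ends 0 Ma).
In between, by decreasing start age: Mesoproterozoic (1600), Tonian (1000), Guadalupian (273.01), Lopingian (259.51), Paleogene (66), Neogene (23.03).
Listing youngest first means reversing that sequence.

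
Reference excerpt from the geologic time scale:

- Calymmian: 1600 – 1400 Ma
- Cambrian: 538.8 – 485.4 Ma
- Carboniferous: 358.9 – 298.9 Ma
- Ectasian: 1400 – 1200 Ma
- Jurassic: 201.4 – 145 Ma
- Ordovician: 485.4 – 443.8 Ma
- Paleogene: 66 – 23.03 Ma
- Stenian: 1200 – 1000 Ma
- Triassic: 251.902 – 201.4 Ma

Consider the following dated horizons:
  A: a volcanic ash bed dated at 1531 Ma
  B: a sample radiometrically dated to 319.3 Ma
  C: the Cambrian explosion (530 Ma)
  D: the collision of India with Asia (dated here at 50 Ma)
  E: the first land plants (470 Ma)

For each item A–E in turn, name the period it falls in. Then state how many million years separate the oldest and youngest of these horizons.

A: 1531 Ma lies in 1600–1400 Ma, so Calymmian.
B: 319.3 Ma lies in 358.9–298.9 Ma, so Carboniferous.
C: 530 Ma lies in 538.8–485.4 Ma, so Cambrian.
D: 50 Ma lies in 66–23.03 Ma, so Paleogene.
E: 470 Ma lies in 485.4–443.8 Ma, so Ordovician.
Oldest = 1531 Ma, youngest = 50 Ma → span 1481 Myr.

A — Calymmian; B — Carboniferous; C — Cambrian; D — Paleogene; E — Ordovician; span 1481 million years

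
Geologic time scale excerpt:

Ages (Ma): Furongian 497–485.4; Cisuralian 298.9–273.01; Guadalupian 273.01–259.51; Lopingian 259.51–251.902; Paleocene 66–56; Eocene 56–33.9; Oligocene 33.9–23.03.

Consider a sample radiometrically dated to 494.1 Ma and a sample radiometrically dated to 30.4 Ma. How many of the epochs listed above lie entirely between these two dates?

5

494.1 Ma sits inside the Furongian (497–485.4) and 30.4 Ma inside the Oligocene (33.9–23.03); neither of those is wholly between the two dates.
The listed epochs lying completely between them are Cisuralian, Guadalupian, Lopingian, Paleocene, Eocene — 5 in all.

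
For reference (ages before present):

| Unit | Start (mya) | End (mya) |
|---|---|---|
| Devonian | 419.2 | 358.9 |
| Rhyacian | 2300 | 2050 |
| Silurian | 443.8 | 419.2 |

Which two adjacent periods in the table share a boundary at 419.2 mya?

The Silurian ends at 419.2 mya and the Devonian begins at 419.2 mya, so they share that boundary.

Silurian and Devonian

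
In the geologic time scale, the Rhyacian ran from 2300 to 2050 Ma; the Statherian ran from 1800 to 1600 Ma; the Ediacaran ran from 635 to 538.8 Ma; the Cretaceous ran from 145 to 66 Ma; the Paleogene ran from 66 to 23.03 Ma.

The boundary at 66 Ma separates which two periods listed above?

Cretaceous and Paleogene

The Cretaceous ends at 66 Ma and the Paleogene begins at 66 Ma, so they share that boundary.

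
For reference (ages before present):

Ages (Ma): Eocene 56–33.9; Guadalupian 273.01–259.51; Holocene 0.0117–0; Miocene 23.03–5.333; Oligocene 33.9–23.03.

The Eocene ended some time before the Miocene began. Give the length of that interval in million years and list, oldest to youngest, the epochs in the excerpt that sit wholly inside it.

10.87 million years; Oligocene

The Eocene closes at 33.9 Ma and the Miocene opens at 23.03 Ma, so the interval is 33.9 − 23.03 = 10.87 Myr.
An epoch fits inside if it starts at or after 33.9 Ma and ends at or before 23.03 Ma; oldest first that gives Oligocene.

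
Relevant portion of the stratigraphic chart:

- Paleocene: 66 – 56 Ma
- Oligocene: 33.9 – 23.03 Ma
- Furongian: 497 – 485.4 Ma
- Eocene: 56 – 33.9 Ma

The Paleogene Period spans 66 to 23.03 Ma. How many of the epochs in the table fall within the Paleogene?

Epochs inside 66–23.03 Ma: Paleocene, Eocene, Oligocene — 3 in total.

3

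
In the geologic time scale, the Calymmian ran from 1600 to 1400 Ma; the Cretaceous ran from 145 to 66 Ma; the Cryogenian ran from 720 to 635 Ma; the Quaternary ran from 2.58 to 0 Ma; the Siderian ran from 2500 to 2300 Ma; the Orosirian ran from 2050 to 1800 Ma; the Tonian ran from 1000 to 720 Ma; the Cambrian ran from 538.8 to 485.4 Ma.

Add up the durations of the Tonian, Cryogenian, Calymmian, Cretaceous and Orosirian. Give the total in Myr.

894 million years

Duration is start − end for each: (1000 − 720) + (720 − 635) + (1600 − 1400) + (145 − 66) + (2050 − 1800).
That is 280 + 85 + 200 + 79 + 250, which totals 894 million years.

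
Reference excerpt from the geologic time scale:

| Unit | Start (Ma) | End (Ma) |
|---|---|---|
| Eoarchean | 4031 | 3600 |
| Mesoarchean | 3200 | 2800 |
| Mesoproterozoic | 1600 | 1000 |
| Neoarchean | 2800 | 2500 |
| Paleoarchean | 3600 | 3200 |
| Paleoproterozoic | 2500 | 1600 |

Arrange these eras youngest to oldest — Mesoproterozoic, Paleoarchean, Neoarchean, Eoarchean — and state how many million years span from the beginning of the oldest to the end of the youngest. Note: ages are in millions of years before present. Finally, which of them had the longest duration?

Start ages (Ma): Eoarchean 4031, Paleoarchean 3600, Neoarchean 2800, Mesoproterozoic 1600.
Ordered youngest to oldest: Mesoproterozoic, Neoarchean, Paleoarchean, Eoarchean.
Span = 4031 − 1000 = 3031 Myr.
Durations: Neoarchean 300, Mesoproterozoic 600, Paleoarchean 400, Eoarchean 431 → longest is Mesoproterozoic (600 Myr).

Mesoproterozoic → Neoarchean → Paleoarchean → Eoarchean; total span 3031 Myr; longest is Mesoproterozoic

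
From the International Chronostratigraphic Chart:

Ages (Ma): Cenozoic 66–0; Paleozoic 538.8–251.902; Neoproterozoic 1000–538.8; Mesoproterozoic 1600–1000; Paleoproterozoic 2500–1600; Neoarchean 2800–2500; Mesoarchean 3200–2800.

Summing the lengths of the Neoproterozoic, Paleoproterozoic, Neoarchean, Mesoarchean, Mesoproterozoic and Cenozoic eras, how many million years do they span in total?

Duration is start − end for each: (1000 − 538.8) + (2500 − 1600) + (2800 − 2500) + (3200 − 2800) + (1600 − 1000) + (66 − 0).
That is 461.2 + 900 + 300 + 400 + 600 + 66, which totals 2727.2 million years.

2727.2 million years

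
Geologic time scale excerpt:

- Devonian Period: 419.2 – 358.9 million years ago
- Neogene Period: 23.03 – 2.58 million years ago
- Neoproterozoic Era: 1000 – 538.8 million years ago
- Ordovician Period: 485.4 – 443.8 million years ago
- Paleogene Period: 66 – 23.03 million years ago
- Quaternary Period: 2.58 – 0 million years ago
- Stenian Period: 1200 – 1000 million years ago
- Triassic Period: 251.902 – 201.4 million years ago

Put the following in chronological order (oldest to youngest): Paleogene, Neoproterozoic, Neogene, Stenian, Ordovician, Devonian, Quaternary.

Stenian, Neoproterozoic, Ordovician, Devonian, Paleogene, Neogene, Quaternary

The oldest of these is Stenian (starts 1200 Ma) and the youngest is Quaternary (ends 0 Ma).
In between, by decreasing start age: Neoproterozoic (1000), Ordovician (485.4), Devonian (419.2), Paleogene (66), Neogene (23.03).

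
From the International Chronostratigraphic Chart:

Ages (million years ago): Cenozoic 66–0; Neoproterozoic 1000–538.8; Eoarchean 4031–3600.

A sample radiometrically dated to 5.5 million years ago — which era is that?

5.5 Ma lies between 66 and 0 Ma, so it falls in the Cenozoic.

Cenozoic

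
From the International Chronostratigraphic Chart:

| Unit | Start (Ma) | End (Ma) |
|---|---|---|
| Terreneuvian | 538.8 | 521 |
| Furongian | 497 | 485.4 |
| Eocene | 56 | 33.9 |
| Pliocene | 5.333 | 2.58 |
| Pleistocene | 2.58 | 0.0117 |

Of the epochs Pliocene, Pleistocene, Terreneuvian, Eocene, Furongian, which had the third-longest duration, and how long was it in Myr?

Start − end for each: Pliocene 5.333 − 2.58 = 2.753; Pleistocene 2.58 − 0.0117 = 2.5683; Terreneuvian 538.8 − 521 = 17.8; Eocene 56 − 33.9 = 22.1; Furongian 497 − 485.4 = 11.6.
Ranking these from longest: Eocene > Terreneuvian > Furongian > Pliocene > Pleistocene.
Position 3 in that ranking is Furongian, which lasted 11.6 Myr.

Furongian, 11.6 million years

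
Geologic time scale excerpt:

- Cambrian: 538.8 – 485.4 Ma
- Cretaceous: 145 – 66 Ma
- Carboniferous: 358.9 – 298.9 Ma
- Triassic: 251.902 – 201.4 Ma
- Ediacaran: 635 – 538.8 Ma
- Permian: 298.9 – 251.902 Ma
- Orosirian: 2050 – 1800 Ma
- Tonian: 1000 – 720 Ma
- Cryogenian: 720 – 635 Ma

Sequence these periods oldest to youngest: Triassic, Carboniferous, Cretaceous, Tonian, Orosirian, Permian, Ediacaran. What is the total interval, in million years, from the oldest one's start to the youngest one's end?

Start ages (Ma): Orosirian 2050, Tonian 1000, Ediacaran 635, Carboniferous 358.9, Permian 298.9, Triassic 251.902, Cretaceous 145.
Ordered oldest to youngest: Orosirian, Tonian, Ediacaran, Carboniferous, Permian, Triassic, Cretaceous.
Span = 2050 − 66 = 1984 Myr.

Orosirian → Tonian → Ediacaran → Carboniferous → Permian → Triassic → Cretaceous; total span 1984 Myr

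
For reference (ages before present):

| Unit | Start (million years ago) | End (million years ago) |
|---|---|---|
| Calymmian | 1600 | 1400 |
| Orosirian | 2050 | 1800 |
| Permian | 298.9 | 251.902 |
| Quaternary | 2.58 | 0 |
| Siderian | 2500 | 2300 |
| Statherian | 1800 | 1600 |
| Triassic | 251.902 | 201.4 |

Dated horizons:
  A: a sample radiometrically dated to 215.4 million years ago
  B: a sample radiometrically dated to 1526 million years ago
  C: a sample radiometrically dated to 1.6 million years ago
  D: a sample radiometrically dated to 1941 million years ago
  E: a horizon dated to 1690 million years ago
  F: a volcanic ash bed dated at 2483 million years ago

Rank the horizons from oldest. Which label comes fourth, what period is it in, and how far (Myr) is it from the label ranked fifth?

Sorted oldest-first by Ma: F (2483), D (1941), E (1690), B (1526), A (215.4), C (1.6).
The fourth oldest is B at 1526 Ma, which lies in 1600–1400 Ma: the Calymmian.
The fifth oldest is A at 215.4 Ma; separation = |1526 − 215.4| = 1310.6 Myr.

B, in the Calymmian; 1310.6 million years to A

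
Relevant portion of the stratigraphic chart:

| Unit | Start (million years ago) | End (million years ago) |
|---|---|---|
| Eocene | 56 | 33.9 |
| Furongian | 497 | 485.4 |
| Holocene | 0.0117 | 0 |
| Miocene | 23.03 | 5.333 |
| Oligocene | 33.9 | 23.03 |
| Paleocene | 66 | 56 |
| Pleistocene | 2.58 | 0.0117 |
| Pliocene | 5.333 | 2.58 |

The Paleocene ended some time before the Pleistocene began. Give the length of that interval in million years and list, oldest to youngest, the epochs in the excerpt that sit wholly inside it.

End of Paleocene = 56 Ma; start of Pleistocene = 2.58 Ma.
Gap = 56 − 2.58 = 53.42 Myr.
Epochs wholly inside 56–2.58 Ma: Eocene (56–33.9), Oligocene (33.9–23.03), Miocene (23.03–5.333), Pliocene (5.333–2.58).

53.42 million years; Eocene, Oligocene, Miocene, Pliocene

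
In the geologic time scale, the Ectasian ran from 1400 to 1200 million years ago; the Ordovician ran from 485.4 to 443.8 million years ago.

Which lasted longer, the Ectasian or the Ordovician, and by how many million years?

Ectasian: 1400 − 1200 = 200 Myr.
Ordovician: 485.4 − 443.8 = 41.6 Myr.
Difference: 200 − 41.6 = 158.4 Myr, so the Ectasian was longer.

Ectasian, by 158.4 million years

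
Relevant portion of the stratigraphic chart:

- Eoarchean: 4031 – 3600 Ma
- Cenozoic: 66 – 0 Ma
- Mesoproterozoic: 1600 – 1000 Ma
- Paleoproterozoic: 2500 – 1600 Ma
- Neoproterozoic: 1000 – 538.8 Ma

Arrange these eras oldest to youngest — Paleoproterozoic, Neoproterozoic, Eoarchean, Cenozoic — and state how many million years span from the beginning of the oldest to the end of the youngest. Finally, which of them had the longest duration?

Start ages (Ma): Eoarchean 4031, Paleoproterozoic 2500, Neoproterozoic 1000, Cenozoic 66.
Ordered oldest to youngest: Eoarchean, Paleoproterozoic, Neoproterozoic, Cenozoic.
Span = 4031 − 0 = 4031 Myr.
Durations: Neoproterozoic 461.2, Paleoproterozoic 900, Eoarchean 431, Cenozoic 66 → longest is Paleoproterozoic (900 Myr).

Eoarchean, Paleoproterozoic, Neoproterozoic, Cenozoic; total span 4031 Myr; longest is Paleoproterozoic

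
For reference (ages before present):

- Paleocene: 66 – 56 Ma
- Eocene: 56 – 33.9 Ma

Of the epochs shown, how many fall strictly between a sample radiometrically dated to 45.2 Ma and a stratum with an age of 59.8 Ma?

The older date is 59.8 Ma and the younger is 45.2 Ma.
No epoch both begins after 59.8 Ma and ends before 45.2 Ma, so the count is 0.

0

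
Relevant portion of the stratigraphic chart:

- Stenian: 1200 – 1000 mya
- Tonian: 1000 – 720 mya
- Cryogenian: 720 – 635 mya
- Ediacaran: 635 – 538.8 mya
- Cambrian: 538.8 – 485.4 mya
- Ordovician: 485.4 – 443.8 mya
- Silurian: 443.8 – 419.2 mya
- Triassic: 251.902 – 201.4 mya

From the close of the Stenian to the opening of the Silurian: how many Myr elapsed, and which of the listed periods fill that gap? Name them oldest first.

End of Stenian = 1000 Ma; start of Silurian = 443.8 Ma.
Gap = 1000 − 443.8 = 556.2 Myr.
Periods wholly inside 1000–443.8 Ma: Tonian (1000–720), Cryogenian (720–635), Ediacaran (635–538.8), Cambrian (538.8–485.4), Ordovician (485.4–443.8).

556.2 million years; Tonian, Cryogenian, Ediacaran, Cambrian, Ordovician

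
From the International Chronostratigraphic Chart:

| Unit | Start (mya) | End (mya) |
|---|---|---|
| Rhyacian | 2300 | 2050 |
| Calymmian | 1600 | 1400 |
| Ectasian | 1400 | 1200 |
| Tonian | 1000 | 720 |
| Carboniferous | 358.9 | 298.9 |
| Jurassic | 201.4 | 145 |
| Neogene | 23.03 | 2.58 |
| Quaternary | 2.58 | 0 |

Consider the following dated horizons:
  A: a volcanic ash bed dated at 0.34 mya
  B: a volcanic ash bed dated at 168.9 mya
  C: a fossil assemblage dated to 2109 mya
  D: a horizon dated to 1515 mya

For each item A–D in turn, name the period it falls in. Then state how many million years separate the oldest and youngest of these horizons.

A — Quaternary; B — Jurassic; C — Rhyacian; D — Calymmian; span 2108.66 million years

A: 0.34 Ma lies in 2.58–0 Ma, so Quaternary.
B: 168.9 Ma lies in 201.4–145 Ma, so Jurassic.
C: 2109 Ma lies in 2300–2050 Ma, so Rhyacian.
D: 1515 Ma lies in 1600–1400 Ma, so Calymmian.
Oldest = 2109 Ma, youngest = 0.34 Ma → span 2108.66 Myr.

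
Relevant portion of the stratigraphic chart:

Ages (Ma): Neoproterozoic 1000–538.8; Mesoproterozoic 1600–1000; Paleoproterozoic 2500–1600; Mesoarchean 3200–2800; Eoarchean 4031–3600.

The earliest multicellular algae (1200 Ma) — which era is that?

Mesoproterozoic

1200 Ma lies between 1600 and 1000 Ma, so it falls in the Mesoproterozoic.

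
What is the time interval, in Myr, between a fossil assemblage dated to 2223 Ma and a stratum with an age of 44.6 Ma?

2223 − 44.6 = 2178.4 million years.

2178.4 million years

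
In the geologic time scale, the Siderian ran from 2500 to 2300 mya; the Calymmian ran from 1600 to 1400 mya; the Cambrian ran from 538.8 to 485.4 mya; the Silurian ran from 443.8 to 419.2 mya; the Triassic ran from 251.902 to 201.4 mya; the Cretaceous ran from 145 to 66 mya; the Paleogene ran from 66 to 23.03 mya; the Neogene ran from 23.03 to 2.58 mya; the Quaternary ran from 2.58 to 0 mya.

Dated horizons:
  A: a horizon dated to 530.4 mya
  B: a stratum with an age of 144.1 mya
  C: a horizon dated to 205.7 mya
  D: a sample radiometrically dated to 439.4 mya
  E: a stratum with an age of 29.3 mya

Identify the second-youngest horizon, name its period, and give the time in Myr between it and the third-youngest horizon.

Sorted youngest-first by Ma: E (29.3), B (144.1), C (205.7), D (439.4), A (530.4).
The second youngest is B at 144.1 Ma, which lies in 145–66 Ma: the Cretaceous.
The third youngest is C at 205.7 Ma; separation = |144.1 − 205.7| = 61.6 Myr.

B, in the Cretaceous; 61.6 million years to C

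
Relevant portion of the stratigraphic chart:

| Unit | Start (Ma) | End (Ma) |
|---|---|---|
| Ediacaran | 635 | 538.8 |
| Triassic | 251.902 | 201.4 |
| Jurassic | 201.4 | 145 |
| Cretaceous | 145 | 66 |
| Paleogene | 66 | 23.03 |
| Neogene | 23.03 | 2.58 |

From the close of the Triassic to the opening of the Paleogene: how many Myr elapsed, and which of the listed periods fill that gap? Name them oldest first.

135.4 million years; Jurassic, Cretaceous

The Triassic closes at 201.4 Ma and the Paleogene opens at 66 Ma, so the interval is 201.4 − 66 = 135.4 Myr.
A period fits inside if it starts at or after 201.4 Ma and ends at or before 66 Ma; oldest first that gives Jurassic, Cretaceous.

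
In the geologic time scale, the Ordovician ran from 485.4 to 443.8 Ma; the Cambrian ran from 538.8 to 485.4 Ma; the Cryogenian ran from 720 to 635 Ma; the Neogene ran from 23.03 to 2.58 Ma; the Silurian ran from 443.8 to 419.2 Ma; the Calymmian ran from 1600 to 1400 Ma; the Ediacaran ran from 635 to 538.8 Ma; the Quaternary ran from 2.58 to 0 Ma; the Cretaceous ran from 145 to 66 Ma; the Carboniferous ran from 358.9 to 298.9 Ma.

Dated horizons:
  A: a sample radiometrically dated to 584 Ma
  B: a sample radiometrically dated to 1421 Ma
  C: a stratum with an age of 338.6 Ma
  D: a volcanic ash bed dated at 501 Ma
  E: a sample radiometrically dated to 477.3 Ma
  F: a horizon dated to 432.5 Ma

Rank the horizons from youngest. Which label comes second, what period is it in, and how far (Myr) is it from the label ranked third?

Sorted youngest-first by Ma: C (338.6), F (432.5), E (477.3), D (501), A (584), B (1421).
The second youngest is F at 432.5 Ma, which lies in 443.8–419.2 Ma: the Silurian.
The third youngest is E at 477.3 Ma; separation = |432.5 − 477.3| = 44.8 Myr.

F, in the Silurian; 44.8 million years to E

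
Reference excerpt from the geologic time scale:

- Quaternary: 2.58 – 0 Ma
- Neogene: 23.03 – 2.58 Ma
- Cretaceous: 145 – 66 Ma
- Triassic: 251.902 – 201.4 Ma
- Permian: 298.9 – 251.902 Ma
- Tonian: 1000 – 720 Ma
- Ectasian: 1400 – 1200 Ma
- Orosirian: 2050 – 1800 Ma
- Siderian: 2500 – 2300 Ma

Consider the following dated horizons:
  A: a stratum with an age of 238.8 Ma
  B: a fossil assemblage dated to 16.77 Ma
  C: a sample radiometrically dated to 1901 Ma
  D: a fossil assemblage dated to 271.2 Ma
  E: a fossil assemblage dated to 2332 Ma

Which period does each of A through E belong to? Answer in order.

A — Triassic; B — Neogene; C — Orosirian; D — Permian; E — Siderian

Match each age against the start–end ranges in the excerpt: A = 238.8 Ma → Triassic (251.902–201.4); B = 16.77 Ma → Neogene (23.03–2.58); C = 1901 Ma → Orosirian (2050–1800); D = 271.2 Ma → Permian (298.9–251.902); E = 2332 Ma → Siderian (2500–2300).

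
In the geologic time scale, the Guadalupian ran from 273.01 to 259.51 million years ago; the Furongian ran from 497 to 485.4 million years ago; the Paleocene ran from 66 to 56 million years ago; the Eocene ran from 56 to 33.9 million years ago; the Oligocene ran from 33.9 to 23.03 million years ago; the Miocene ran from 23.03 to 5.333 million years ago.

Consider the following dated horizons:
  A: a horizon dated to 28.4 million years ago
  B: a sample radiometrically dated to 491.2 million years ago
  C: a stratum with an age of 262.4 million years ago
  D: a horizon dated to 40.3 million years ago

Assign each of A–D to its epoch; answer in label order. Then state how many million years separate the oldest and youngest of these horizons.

A — Oligocene; B — Furongian; C — Guadalupian; D — Eocene; span 462.8 million years

A: 28.4 Ma lies in 33.9–23.03 Ma, so Oligocene.
B: 491.2 Ma lies in 497–485.4 Ma, so Furongian.
C: 262.4 Ma lies in 273.01–259.51 Ma, so Guadalupian.
D: 40.3 Ma lies in 56–33.9 Ma, so Eocene.
Oldest = 491.2 Ma, youngest = 28.4 Ma → span 462.8 Myr.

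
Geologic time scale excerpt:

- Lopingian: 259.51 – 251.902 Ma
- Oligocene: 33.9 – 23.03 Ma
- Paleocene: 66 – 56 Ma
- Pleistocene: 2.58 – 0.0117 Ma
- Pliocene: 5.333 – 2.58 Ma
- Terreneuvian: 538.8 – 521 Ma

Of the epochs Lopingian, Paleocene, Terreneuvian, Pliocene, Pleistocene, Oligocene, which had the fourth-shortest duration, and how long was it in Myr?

Paleocene, 10 million years

Start − end for each: Lopingian 259.51 − 251.902 = 7.608; Paleocene 66 − 56 = 10; Terreneuvian 538.8 − 521 = 17.8; Pliocene 5.333 − 2.58 = 2.753; Pleistocene 2.58 − 0.0117 = 2.5683; Oligocene 33.9 − 23.03 = 10.87.
Ranking these from shortest: Pleistocene < Pliocene < Lopingian < Paleocene < Oligocene < Terreneuvian.
Position 4 in that ranking is Paleocene, which lasted 10 Myr.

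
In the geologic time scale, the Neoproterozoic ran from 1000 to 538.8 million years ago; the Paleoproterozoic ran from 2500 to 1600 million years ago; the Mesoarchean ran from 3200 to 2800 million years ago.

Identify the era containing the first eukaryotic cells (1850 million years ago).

1850 Ma lies between 2500 and 1600 Ma, so it falls in the Paleoproterozoic.

Paleoproterozoic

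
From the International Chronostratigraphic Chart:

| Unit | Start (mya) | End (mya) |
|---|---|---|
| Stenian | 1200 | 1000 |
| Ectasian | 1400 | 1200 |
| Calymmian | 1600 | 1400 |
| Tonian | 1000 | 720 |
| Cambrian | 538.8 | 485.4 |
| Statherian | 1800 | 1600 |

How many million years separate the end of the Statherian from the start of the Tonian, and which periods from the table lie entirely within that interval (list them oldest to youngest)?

The Statherian closes at 1600 Ma and the Tonian opens at 1000 Ma, so the interval is 1600 − 1000 = 600 Myr.
A period fits inside if it starts at or after 1600 Ma and ends at or before 1000 Ma; oldest first that gives Calymmian, Ectasian, Stenian.

600 million years; Calymmian, Ectasian, Stenian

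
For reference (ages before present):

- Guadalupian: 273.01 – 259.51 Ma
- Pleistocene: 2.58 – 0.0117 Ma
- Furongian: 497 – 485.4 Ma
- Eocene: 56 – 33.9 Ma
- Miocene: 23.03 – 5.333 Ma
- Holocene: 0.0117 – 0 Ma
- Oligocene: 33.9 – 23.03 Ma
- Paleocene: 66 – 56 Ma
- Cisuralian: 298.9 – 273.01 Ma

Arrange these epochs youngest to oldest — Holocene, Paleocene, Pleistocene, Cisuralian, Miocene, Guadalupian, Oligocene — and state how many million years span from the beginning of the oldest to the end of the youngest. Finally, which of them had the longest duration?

From the excerpt: Holocene 0.0117–0; Paleocene 66–56; Pleistocene 2.58–0.0117; Cisuralian 298.9–273.01; Miocene 23.03–5.333; Guadalupian 273.01–259.51; Oligocene 33.9–23.03 (Ma).
Larger Ma is earlier, so the oldest is Cisuralian and the youngest is Holocene; youngest to oldest: Holocene, Pleistocene, Miocene, Oligocene, Paleocene, Guadalupian, Cisuralian.
Oldest start 298.9 minus youngest end 0 gives 298.9 Myr overall.
Individual lengths (start − end): Pleistocene 2.5683; Holocene 0.0117; Miocene 17.697; Cisuralian 25.89; Paleocene 10; Oligocene 10.87; Guadalupian 13.5. The largest is Cisuralian at 25.89 Myr.

Holocene → Pleistocene → Miocene → Oligocene → Paleocene → Guadalupian → Cisuralian; total span 298.9 Myr; longest is Cisuralian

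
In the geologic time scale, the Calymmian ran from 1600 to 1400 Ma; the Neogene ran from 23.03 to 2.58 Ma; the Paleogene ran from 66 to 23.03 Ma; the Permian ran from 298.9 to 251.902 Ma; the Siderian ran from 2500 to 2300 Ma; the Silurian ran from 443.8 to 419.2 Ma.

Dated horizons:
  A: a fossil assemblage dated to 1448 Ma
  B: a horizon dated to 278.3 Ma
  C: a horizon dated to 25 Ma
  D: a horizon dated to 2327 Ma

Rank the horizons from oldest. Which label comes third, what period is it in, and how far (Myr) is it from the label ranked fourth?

Sorted oldest-first by Ma: D (2327), A (1448), B (278.3), C (25).
The third oldest is B at 278.3 Ma, which lies in 298.9–251.902 Ma: the Permian.
The fourth oldest is C at 25 Ma; separation = |278.3 − 25| = 253.3 Myr.

B, in the Permian; 253.3 million years to C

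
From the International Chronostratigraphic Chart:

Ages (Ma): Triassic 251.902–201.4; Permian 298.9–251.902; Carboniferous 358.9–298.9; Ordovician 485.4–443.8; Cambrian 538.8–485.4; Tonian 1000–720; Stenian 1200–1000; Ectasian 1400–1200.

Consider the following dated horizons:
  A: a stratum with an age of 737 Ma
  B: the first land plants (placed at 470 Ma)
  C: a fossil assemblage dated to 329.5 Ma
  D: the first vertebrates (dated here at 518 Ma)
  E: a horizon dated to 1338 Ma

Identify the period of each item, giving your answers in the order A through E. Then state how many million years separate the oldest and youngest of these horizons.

A — Tonian; B — Ordovician; C — Carboniferous; D — Cambrian; E — Ectasian; span 1008.5 million years

A: 737 Ma lies in 1000–720 Ma, so Tonian.
B: 470 Ma lies in 485.4–443.8 Ma, so Ordovician.
C: 329.5 Ma lies in 358.9–298.9 Ma, so Carboniferous.
D: 518 Ma lies in 538.8–485.4 Ma, so Cambrian.
E: 1338 Ma lies in 1400–1200 Ma, so Ectasian.
Oldest = 1338 Ma, youngest = 329.5 Ma → span 1008.5 Myr.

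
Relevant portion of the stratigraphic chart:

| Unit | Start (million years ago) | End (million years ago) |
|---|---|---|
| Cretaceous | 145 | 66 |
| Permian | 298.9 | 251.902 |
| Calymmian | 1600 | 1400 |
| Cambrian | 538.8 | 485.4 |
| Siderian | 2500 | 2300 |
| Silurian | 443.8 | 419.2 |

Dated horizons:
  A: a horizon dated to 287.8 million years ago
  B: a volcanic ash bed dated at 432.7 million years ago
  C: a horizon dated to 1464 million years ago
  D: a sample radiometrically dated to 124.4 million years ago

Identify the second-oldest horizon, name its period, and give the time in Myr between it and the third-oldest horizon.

Larger Ma means older, so oldest first: C 1464 > B 432.7 > A 287.8 > D 124.4.
Counting 2 along gives B (432.7 Ma); the excerpt puts that inside the Silurian, 443.8–419.2 Ma.
Next in line is A (287.8 Ma), and 432.7 − 287.8 = 144.9 Myr.

B, in the Silurian; 144.9 million years to A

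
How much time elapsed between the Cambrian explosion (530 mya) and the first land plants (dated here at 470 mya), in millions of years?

60 million years

530 − 470 = 60 million years.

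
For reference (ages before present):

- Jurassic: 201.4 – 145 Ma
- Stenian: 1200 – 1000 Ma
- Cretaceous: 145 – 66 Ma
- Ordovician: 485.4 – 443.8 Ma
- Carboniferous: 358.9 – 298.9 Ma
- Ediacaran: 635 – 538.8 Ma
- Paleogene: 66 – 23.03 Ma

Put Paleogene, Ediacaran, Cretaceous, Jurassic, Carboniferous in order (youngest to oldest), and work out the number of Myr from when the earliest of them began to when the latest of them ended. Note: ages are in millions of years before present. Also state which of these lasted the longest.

From the excerpt: Paleogene 66–23.03; Ediacaran 635–538.8; Cretaceous 145–66; Jurassic 201.4–145; Carboniferous 358.9–298.9 (Ma).
Larger Ma is earlier, so the oldest is Ediacaran and the youngest is Paleogene; youngest to oldest: Paleogene, Cretaceous, Jurassic, Carboniferous, Ediacaran.
Oldest start 635 minus youngest end 23.03 gives 611.97 Myr overall.
Individual lengths (start − end): Carboniferous 60; Paleogene 42.97; Cretaceous 79; Jurassic 56.4; Ediacaran 96.2. The largest is Ediacaran at 96.2 Myr.

Paleogene → Cretaceous → Jurassic → Carboniferous → Ediacaran; total span 611.97 Myr; longest is Ediacaran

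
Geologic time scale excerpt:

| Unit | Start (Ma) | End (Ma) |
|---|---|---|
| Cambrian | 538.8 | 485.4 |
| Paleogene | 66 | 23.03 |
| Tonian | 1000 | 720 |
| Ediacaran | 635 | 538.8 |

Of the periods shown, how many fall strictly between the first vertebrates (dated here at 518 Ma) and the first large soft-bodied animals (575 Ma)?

The older date is 575 Ma and the younger is 518 Ma.
No period both begins after 575 Ma and ends before 518 Ma, so the count is 0.

0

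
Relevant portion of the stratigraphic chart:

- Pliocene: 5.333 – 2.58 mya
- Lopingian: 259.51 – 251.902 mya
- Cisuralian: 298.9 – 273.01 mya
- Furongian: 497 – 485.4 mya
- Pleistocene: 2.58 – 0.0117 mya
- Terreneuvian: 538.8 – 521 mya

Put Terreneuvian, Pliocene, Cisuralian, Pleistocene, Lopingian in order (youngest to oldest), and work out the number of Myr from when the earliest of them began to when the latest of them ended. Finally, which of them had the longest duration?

Pleistocene, Pliocene, Lopingian, Cisuralian, Terreneuvian; total span 538.7883 Myr; longest is Cisuralian

From the excerpt: Terreneuvian 538.8–521; Pliocene 5.333–2.58; Cisuralian 298.9–273.01; Pleistocene 2.58–0.0117; Lopingian 259.51–251.902 (Ma).
Larger Ma is earlier, so the oldest is Terreneuvian and the youngest is Pleistocene; youngest to oldest: Pleistocene, Pliocene, Lopingian, Cisuralian, Terreneuvian.
Oldest start 538.8 minus youngest end 0.0117 gives 538.7883 Myr overall.
Individual lengths (start − end): Cisuralian 25.89; Pleistocene 2.5683; Terreneuvian 17.8; Lopingian 7.608; Pliocene 2.753. The largest is Cisuralian at 25.89 Myr.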